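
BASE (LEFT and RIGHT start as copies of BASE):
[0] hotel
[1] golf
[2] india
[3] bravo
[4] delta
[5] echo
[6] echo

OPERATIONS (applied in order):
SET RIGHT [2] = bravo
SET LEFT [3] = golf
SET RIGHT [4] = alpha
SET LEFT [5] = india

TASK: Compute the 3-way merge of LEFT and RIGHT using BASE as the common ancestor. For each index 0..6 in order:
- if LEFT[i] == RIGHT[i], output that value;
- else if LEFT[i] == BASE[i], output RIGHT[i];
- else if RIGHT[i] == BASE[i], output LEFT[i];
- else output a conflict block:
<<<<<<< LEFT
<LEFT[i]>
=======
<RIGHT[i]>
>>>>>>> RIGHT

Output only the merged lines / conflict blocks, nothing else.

Final LEFT:  [hotel, golf, india, golf, delta, india, echo]
Final RIGHT: [hotel, golf, bravo, bravo, alpha, echo, echo]
i=0: L=hotel R=hotel -> agree -> hotel
i=1: L=golf R=golf -> agree -> golf
i=2: L=india=BASE, R=bravo -> take RIGHT -> bravo
i=3: L=golf, R=bravo=BASE -> take LEFT -> golf
i=4: L=delta=BASE, R=alpha -> take RIGHT -> alpha
i=5: L=india, R=echo=BASE -> take LEFT -> india
i=6: L=echo R=echo -> agree -> echo

Answer: hotel
golf
bravo
golf
alpha
india
echo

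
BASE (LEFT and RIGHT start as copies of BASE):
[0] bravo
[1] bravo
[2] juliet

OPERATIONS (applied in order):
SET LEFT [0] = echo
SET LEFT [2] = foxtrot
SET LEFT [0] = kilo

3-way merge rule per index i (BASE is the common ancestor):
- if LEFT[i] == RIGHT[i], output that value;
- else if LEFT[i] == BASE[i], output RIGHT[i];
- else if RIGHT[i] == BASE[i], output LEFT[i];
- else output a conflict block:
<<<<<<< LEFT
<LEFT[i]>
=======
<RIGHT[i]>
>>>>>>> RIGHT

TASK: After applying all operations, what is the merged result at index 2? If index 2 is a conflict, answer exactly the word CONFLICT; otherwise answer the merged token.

Final LEFT:  [kilo, bravo, foxtrot]
Final RIGHT: [bravo, bravo, juliet]
i=0: L=kilo, R=bravo=BASE -> take LEFT -> kilo
i=1: L=bravo R=bravo -> agree -> bravo
i=2: L=foxtrot, R=juliet=BASE -> take LEFT -> foxtrot
Index 2 -> foxtrot

Answer: foxtrot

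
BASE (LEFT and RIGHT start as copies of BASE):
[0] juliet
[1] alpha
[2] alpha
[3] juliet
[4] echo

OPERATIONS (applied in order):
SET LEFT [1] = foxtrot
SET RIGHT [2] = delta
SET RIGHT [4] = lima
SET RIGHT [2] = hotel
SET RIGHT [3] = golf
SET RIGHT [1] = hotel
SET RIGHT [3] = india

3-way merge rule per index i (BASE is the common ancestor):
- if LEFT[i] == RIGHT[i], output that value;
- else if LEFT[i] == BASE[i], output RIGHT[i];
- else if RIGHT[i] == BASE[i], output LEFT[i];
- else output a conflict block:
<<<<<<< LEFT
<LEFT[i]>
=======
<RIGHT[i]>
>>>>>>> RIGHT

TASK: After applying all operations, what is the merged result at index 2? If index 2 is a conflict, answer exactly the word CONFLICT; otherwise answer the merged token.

Final LEFT:  [juliet, foxtrot, alpha, juliet, echo]
Final RIGHT: [juliet, hotel, hotel, india, lima]
i=0: L=juliet R=juliet -> agree -> juliet
i=1: BASE=alpha L=foxtrot R=hotel all differ -> CONFLICT
i=2: L=alpha=BASE, R=hotel -> take RIGHT -> hotel
i=3: L=juliet=BASE, R=india -> take RIGHT -> india
i=4: L=echo=BASE, R=lima -> take RIGHT -> lima
Index 2 -> hotel

Answer: hotel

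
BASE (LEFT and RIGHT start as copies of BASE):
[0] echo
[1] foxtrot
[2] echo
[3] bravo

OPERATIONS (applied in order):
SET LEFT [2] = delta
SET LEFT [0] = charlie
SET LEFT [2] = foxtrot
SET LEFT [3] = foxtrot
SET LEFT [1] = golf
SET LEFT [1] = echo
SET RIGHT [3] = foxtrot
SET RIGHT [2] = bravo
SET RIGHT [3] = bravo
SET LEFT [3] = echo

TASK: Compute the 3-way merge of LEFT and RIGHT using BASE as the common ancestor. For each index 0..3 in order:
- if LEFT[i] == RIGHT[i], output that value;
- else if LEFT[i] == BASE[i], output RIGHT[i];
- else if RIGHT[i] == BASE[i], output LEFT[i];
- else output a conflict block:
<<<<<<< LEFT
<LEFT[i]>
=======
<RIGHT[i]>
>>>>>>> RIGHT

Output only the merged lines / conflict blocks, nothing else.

Answer: charlie
echo
<<<<<<< LEFT
foxtrot
=======
bravo
>>>>>>> RIGHT
echo

Derivation:
Final LEFT:  [charlie, echo, foxtrot, echo]
Final RIGHT: [echo, foxtrot, bravo, bravo]
i=0: L=charlie, R=echo=BASE -> take LEFT -> charlie
i=1: L=echo, R=foxtrot=BASE -> take LEFT -> echo
i=2: BASE=echo L=foxtrot R=bravo all differ -> CONFLICT
i=3: L=echo, R=bravo=BASE -> take LEFT -> echo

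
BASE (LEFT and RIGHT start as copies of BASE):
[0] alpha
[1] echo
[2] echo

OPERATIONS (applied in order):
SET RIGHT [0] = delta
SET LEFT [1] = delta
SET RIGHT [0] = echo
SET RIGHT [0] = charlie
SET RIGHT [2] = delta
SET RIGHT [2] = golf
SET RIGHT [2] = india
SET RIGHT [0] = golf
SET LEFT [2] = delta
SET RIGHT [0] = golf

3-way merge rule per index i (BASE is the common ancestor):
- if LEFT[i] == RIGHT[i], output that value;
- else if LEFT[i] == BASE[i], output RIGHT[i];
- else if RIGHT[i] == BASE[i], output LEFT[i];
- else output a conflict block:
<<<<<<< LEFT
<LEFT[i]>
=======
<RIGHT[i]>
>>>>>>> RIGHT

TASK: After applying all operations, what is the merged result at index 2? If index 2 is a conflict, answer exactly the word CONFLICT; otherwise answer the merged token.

Answer: CONFLICT

Derivation:
Final LEFT:  [alpha, delta, delta]
Final RIGHT: [golf, echo, india]
i=0: L=alpha=BASE, R=golf -> take RIGHT -> golf
i=1: L=delta, R=echo=BASE -> take LEFT -> delta
i=2: BASE=echo L=delta R=india all differ -> CONFLICT
Index 2 -> CONFLICT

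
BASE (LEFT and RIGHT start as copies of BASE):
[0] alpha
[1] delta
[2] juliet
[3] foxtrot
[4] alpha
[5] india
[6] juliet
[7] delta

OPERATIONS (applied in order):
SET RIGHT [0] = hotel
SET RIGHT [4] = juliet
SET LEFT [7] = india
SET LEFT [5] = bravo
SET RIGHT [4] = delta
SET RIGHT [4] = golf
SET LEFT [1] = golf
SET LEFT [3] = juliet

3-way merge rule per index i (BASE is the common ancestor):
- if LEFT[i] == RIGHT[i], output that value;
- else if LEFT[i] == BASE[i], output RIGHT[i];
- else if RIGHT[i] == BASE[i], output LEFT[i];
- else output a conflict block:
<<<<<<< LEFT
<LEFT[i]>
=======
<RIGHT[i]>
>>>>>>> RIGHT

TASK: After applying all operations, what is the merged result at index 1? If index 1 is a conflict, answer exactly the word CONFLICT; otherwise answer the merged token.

Final LEFT:  [alpha, golf, juliet, juliet, alpha, bravo, juliet, india]
Final RIGHT: [hotel, delta, juliet, foxtrot, golf, india, juliet, delta]
i=0: L=alpha=BASE, R=hotel -> take RIGHT -> hotel
i=1: L=golf, R=delta=BASE -> take LEFT -> golf
i=2: L=juliet R=juliet -> agree -> juliet
i=3: L=juliet, R=foxtrot=BASE -> take LEFT -> juliet
i=4: L=alpha=BASE, R=golf -> take RIGHT -> golf
i=5: L=bravo, R=india=BASE -> take LEFT -> bravo
i=6: L=juliet R=juliet -> agree -> juliet
i=7: L=india, R=delta=BASE -> take LEFT -> india
Index 1 -> golf

Answer: golf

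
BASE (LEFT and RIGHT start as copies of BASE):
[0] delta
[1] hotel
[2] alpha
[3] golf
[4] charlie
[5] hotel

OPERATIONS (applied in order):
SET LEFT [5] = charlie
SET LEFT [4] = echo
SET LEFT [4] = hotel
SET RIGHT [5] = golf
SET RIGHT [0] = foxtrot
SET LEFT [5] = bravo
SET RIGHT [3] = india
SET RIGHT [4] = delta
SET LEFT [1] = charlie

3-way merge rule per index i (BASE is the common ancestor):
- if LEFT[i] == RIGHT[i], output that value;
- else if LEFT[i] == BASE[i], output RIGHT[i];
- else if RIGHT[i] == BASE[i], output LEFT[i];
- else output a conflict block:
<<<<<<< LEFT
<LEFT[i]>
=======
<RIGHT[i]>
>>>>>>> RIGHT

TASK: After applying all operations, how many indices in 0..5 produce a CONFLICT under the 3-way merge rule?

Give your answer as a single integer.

Final LEFT:  [delta, charlie, alpha, golf, hotel, bravo]
Final RIGHT: [foxtrot, hotel, alpha, india, delta, golf]
i=0: L=delta=BASE, R=foxtrot -> take RIGHT -> foxtrot
i=1: L=charlie, R=hotel=BASE -> take LEFT -> charlie
i=2: L=alpha R=alpha -> agree -> alpha
i=3: L=golf=BASE, R=india -> take RIGHT -> india
i=4: BASE=charlie L=hotel R=delta all differ -> CONFLICT
i=5: BASE=hotel L=bravo R=golf all differ -> CONFLICT
Conflict count: 2

Answer: 2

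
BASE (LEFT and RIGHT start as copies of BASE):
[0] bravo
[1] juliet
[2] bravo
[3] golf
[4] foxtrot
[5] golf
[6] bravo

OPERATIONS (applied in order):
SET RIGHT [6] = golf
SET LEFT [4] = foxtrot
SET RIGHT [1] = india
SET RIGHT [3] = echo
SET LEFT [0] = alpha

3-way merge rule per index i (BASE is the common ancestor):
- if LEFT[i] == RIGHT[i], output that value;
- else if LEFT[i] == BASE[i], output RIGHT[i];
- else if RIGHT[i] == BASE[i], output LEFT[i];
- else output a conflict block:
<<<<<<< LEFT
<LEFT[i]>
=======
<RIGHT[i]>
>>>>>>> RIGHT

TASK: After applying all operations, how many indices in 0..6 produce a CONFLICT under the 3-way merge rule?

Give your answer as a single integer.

Final LEFT:  [alpha, juliet, bravo, golf, foxtrot, golf, bravo]
Final RIGHT: [bravo, india, bravo, echo, foxtrot, golf, golf]
i=0: L=alpha, R=bravo=BASE -> take LEFT -> alpha
i=1: L=juliet=BASE, R=india -> take RIGHT -> india
i=2: L=bravo R=bravo -> agree -> bravo
i=3: L=golf=BASE, R=echo -> take RIGHT -> echo
i=4: L=foxtrot R=foxtrot -> agree -> foxtrot
i=5: L=golf R=golf -> agree -> golf
i=6: L=bravo=BASE, R=golf -> take RIGHT -> golf
Conflict count: 0

Answer: 0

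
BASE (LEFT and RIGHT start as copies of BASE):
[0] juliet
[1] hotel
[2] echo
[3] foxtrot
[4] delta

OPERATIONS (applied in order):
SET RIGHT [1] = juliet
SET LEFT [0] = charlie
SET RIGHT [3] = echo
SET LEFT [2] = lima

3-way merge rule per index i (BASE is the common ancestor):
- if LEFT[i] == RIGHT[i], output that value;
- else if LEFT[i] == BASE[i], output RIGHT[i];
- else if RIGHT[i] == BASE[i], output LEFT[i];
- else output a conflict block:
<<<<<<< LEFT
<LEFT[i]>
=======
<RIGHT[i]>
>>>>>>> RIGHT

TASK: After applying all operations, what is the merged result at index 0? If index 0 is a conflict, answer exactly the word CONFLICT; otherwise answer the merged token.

Final LEFT:  [charlie, hotel, lima, foxtrot, delta]
Final RIGHT: [juliet, juliet, echo, echo, delta]
i=0: L=charlie, R=juliet=BASE -> take LEFT -> charlie
i=1: L=hotel=BASE, R=juliet -> take RIGHT -> juliet
i=2: L=lima, R=echo=BASE -> take LEFT -> lima
i=3: L=foxtrot=BASE, R=echo -> take RIGHT -> echo
i=4: L=delta R=delta -> agree -> delta
Index 0 -> charlie

Answer: charlie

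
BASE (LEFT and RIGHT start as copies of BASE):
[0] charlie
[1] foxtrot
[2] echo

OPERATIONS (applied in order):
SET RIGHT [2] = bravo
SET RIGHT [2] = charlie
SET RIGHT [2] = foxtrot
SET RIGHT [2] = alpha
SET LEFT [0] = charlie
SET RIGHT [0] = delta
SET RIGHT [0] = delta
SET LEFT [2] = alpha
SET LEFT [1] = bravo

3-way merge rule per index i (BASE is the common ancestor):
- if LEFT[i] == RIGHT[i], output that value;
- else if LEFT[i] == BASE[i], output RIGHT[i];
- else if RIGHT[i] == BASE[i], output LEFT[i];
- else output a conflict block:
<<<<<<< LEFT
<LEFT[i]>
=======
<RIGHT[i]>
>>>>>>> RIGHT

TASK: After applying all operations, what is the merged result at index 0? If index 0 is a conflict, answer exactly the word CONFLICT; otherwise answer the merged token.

Answer: delta

Derivation:
Final LEFT:  [charlie, bravo, alpha]
Final RIGHT: [delta, foxtrot, alpha]
i=0: L=charlie=BASE, R=delta -> take RIGHT -> delta
i=1: L=bravo, R=foxtrot=BASE -> take LEFT -> bravo
i=2: L=alpha R=alpha -> agree -> alpha
Index 0 -> delta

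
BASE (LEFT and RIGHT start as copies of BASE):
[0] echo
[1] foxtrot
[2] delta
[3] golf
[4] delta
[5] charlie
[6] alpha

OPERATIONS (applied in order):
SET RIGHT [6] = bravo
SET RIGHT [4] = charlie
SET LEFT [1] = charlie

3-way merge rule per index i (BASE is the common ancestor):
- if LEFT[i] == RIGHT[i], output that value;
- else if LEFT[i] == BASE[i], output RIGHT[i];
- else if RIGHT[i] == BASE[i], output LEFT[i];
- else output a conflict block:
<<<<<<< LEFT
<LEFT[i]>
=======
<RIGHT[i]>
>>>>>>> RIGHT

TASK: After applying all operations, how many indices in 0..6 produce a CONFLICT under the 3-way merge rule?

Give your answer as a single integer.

Answer: 0

Derivation:
Final LEFT:  [echo, charlie, delta, golf, delta, charlie, alpha]
Final RIGHT: [echo, foxtrot, delta, golf, charlie, charlie, bravo]
i=0: L=echo R=echo -> agree -> echo
i=1: L=charlie, R=foxtrot=BASE -> take LEFT -> charlie
i=2: L=delta R=delta -> agree -> delta
i=3: L=golf R=golf -> agree -> golf
i=4: L=delta=BASE, R=charlie -> take RIGHT -> charlie
i=5: L=charlie R=charlie -> agree -> charlie
i=6: L=alpha=BASE, R=bravo -> take RIGHT -> bravo
Conflict count: 0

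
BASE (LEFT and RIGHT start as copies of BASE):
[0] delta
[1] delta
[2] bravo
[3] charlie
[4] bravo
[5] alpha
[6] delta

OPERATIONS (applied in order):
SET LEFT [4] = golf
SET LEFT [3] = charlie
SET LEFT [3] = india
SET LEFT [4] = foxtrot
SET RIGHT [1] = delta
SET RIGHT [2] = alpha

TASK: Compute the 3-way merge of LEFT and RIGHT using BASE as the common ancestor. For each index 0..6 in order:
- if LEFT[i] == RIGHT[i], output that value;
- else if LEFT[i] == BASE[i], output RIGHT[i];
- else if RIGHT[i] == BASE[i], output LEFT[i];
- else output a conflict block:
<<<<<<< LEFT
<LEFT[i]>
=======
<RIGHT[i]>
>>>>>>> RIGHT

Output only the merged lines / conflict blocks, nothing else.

Final LEFT:  [delta, delta, bravo, india, foxtrot, alpha, delta]
Final RIGHT: [delta, delta, alpha, charlie, bravo, alpha, delta]
i=0: L=delta R=delta -> agree -> delta
i=1: L=delta R=delta -> agree -> delta
i=2: L=bravo=BASE, R=alpha -> take RIGHT -> alpha
i=3: L=india, R=charlie=BASE -> take LEFT -> india
i=4: L=foxtrot, R=bravo=BASE -> take LEFT -> foxtrot
i=5: L=alpha R=alpha -> agree -> alpha
i=6: L=delta R=delta -> agree -> delta

Answer: delta
delta
alpha
india
foxtrot
alpha
delta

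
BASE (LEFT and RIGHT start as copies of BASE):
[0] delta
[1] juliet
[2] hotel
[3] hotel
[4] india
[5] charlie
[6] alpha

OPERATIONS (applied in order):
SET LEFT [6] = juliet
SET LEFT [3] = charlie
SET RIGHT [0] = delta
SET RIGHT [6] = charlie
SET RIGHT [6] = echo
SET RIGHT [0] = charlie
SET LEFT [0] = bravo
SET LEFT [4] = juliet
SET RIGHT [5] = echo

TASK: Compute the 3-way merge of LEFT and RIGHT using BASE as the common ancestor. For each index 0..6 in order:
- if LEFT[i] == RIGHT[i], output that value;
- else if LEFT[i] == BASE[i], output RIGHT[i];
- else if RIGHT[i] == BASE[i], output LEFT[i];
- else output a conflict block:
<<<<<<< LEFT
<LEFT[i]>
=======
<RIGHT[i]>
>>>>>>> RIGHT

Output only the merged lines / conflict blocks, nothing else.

Answer: <<<<<<< LEFT
bravo
=======
charlie
>>>>>>> RIGHT
juliet
hotel
charlie
juliet
echo
<<<<<<< LEFT
juliet
=======
echo
>>>>>>> RIGHT

Derivation:
Final LEFT:  [bravo, juliet, hotel, charlie, juliet, charlie, juliet]
Final RIGHT: [charlie, juliet, hotel, hotel, india, echo, echo]
i=0: BASE=delta L=bravo R=charlie all differ -> CONFLICT
i=1: L=juliet R=juliet -> agree -> juliet
i=2: L=hotel R=hotel -> agree -> hotel
i=3: L=charlie, R=hotel=BASE -> take LEFT -> charlie
i=4: L=juliet, R=india=BASE -> take LEFT -> juliet
i=5: L=charlie=BASE, R=echo -> take RIGHT -> echo
i=6: BASE=alpha L=juliet R=echo all differ -> CONFLICT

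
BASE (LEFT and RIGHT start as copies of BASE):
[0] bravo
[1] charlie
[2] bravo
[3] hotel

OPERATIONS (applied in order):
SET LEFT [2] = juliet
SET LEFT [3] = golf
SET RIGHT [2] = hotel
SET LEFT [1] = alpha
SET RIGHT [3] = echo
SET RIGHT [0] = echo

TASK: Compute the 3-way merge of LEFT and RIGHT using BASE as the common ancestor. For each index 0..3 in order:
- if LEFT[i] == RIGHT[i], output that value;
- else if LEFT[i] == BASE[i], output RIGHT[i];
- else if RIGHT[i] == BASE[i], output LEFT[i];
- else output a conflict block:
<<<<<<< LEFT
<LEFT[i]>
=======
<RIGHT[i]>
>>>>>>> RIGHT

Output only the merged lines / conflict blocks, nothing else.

Answer: echo
alpha
<<<<<<< LEFT
juliet
=======
hotel
>>>>>>> RIGHT
<<<<<<< LEFT
golf
=======
echo
>>>>>>> RIGHT

Derivation:
Final LEFT:  [bravo, alpha, juliet, golf]
Final RIGHT: [echo, charlie, hotel, echo]
i=0: L=bravo=BASE, R=echo -> take RIGHT -> echo
i=1: L=alpha, R=charlie=BASE -> take LEFT -> alpha
i=2: BASE=bravo L=juliet R=hotel all differ -> CONFLICT
i=3: BASE=hotel L=golf R=echo all differ -> CONFLICT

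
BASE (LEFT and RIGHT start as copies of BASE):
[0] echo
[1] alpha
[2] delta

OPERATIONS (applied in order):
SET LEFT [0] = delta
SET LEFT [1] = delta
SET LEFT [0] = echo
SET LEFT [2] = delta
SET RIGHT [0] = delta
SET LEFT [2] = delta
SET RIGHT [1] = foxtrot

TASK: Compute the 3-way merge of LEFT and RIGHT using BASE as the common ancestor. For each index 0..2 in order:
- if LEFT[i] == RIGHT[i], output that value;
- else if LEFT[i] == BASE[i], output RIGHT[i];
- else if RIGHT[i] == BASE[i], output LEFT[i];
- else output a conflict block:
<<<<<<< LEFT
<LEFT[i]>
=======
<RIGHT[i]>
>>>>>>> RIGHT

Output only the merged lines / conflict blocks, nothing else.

Answer: delta
<<<<<<< LEFT
delta
=======
foxtrot
>>>>>>> RIGHT
delta

Derivation:
Final LEFT:  [echo, delta, delta]
Final RIGHT: [delta, foxtrot, delta]
i=0: L=echo=BASE, R=delta -> take RIGHT -> delta
i=1: BASE=alpha L=delta R=foxtrot all differ -> CONFLICT
i=2: L=delta R=delta -> agree -> delta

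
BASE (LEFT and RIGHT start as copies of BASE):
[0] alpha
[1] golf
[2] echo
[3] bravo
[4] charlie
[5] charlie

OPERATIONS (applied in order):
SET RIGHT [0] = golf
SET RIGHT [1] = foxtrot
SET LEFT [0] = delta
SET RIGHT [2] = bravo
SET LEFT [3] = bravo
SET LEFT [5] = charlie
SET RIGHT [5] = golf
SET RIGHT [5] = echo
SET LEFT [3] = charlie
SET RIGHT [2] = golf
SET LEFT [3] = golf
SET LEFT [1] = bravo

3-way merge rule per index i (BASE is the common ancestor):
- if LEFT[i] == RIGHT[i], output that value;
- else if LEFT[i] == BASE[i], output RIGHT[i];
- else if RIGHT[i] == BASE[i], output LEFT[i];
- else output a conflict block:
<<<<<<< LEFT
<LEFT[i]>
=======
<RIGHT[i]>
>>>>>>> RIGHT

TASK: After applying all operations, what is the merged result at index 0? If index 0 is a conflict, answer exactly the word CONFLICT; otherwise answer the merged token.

Final LEFT:  [delta, bravo, echo, golf, charlie, charlie]
Final RIGHT: [golf, foxtrot, golf, bravo, charlie, echo]
i=0: BASE=alpha L=delta R=golf all differ -> CONFLICT
i=1: BASE=golf L=bravo R=foxtrot all differ -> CONFLICT
i=2: L=echo=BASE, R=golf -> take RIGHT -> golf
i=3: L=golf, R=bravo=BASE -> take LEFT -> golf
i=4: L=charlie R=charlie -> agree -> charlie
i=5: L=charlie=BASE, R=echo -> take RIGHT -> echo
Index 0 -> CONFLICT

Answer: CONFLICT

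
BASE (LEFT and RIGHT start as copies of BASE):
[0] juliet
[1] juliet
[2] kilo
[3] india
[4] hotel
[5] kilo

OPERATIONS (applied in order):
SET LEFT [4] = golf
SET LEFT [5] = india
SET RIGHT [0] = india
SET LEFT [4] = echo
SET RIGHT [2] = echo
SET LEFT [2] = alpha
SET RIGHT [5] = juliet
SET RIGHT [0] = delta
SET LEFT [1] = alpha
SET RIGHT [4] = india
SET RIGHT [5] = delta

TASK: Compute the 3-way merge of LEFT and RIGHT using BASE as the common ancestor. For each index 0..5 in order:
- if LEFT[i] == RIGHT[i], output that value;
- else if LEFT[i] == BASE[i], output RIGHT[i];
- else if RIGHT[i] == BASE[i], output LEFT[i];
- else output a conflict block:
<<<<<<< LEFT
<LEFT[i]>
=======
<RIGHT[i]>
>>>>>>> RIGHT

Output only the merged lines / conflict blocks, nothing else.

Final LEFT:  [juliet, alpha, alpha, india, echo, india]
Final RIGHT: [delta, juliet, echo, india, india, delta]
i=0: L=juliet=BASE, R=delta -> take RIGHT -> delta
i=1: L=alpha, R=juliet=BASE -> take LEFT -> alpha
i=2: BASE=kilo L=alpha R=echo all differ -> CONFLICT
i=3: L=india R=india -> agree -> india
i=4: BASE=hotel L=echo R=india all differ -> CONFLICT
i=5: BASE=kilo L=india R=delta all differ -> CONFLICT

Answer: delta
alpha
<<<<<<< LEFT
alpha
=======
echo
>>>>>>> RIGHT
india
<<<<<<< LEFT
echo
=======
india
>>>>>>> RIGHT
<<<<<<< LEFT
india
=======
delta
>>>>>>> RIGHT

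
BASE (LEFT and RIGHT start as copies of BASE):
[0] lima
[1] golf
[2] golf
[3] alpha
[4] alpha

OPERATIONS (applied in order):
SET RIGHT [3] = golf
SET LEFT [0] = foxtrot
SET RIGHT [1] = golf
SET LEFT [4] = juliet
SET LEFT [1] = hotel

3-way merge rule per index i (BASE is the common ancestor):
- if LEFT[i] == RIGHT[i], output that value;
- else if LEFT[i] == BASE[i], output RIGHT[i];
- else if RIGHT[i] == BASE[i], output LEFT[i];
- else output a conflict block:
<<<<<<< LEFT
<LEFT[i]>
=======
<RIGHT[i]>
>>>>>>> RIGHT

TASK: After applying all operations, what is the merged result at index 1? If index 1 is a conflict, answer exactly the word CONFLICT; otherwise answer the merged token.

Final LEFT:  [foxtrot, hotel, golf, alpha, juliet]
Final RIGHT: [lima, golf, golf, golf, alpha]
i=0: L=foxtrot, R=lima=BASE -> take LEFT -> foxtrot
i=1: L=hotel, R=golf=BASE -> take LEFT -> hotel
i=2: L=golf R=golf -> agree -> golf
i=3: L=alpha=BASE, R=golf -> take RIGHT -> golf
i=4: L=juliet, R=alpha=BASE -> take LEFT -> juliet
Index 1 -> hotel

Answer: hotel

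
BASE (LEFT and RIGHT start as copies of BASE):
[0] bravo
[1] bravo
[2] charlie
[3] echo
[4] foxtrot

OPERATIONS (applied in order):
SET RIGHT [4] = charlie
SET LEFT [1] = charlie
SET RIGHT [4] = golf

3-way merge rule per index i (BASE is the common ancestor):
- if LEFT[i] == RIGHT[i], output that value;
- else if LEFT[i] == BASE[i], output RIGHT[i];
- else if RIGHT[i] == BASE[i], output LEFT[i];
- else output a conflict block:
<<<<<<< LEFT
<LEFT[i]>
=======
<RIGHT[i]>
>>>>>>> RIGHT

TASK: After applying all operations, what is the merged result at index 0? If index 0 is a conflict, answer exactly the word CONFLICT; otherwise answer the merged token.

Answer: bravo

Derivation:
Final LEFT:  [bravo, charlie, charlie, echo, foxtrot]
Final RIGHT: [bravo, bravo, charlie, echo, golf]
i=0: L=bravo R=bravo -> agree -> bravo
i=1: L=charlie, R=bravo=BASE -> take LEFT -> charlie
i=2: L=charlie R=charlie -> agree -> charlie
i=3: L=echo R=echo -> agree -> echo
i=4: L=foxtrot=BASE, R=golf -> take RIGHT -> golf
Index 0 -> bravo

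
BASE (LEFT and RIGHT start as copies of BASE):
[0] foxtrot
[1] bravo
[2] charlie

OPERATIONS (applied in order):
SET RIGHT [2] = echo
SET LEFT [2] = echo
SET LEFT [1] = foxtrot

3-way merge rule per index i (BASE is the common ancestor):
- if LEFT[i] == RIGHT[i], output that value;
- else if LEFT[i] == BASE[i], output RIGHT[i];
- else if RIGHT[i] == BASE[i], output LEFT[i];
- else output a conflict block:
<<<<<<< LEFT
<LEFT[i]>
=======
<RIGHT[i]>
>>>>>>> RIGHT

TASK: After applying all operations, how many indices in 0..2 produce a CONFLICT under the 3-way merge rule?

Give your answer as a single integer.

Answer: 0

Derivation:
Final LEFT:  [foxtrot, foxtrot, echo]
Final RIGHT: [foxtrot, bravo, echo]
i=0: L=foxtrot R=foxtrot -> agree -> foxtrot
i=1: L=foxtrot, R=bravo=BASE -> take LEFT -> foxtrot
i=2: L=echo R=echo -> agree -> echo
Conflict count: 0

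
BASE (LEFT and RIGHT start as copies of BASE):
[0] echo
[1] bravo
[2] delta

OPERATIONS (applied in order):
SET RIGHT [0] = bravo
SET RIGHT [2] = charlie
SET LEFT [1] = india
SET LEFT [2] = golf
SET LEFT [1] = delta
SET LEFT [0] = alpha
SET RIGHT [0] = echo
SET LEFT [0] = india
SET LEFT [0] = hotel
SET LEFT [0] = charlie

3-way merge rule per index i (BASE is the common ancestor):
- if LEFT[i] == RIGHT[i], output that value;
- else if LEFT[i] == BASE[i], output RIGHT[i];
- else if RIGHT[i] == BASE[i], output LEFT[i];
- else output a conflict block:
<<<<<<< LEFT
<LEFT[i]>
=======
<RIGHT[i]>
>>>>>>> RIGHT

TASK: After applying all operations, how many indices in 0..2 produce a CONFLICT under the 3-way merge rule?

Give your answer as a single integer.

Final LEFT:  [charlie, delta, golf]
Final RIGHT: [echo, bravo, charlie]
i=0: L=charlie, R=echo=BASE -> take LEFT -> charlie
i=1: L=delta, R=bravo=BASE -> take LEFT -> delta
i=2: BASE=delta L=golf R=charlie all differ -> CONFLICT
Conflict count: 1

Answer: 1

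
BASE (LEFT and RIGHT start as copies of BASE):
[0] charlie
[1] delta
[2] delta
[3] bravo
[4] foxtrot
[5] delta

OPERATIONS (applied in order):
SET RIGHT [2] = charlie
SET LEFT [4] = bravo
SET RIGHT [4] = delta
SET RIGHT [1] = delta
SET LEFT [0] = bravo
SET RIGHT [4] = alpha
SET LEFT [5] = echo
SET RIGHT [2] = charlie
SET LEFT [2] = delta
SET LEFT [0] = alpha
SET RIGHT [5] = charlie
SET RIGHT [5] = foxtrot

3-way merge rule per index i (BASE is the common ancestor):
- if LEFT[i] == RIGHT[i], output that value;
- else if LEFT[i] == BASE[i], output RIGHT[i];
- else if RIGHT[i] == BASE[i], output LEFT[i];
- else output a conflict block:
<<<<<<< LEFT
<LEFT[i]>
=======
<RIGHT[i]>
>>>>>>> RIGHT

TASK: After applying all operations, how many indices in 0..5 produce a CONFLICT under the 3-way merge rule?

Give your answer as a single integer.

Final LEFT:  [alpha, delta, delta, bravo, bravo, echo]
Final RIGHT: [charlie, delta, charlie, bravo, alpha, foxtrot]
i=0: L=alpha, R=charlie=BASE -> take LEFT -> alpha
i=1: L=delta R=delta -> agree -> delta
i=2: L=delta=BASE, R=charlie -> take RIGHT -> charlie
i=3: L=bravo R=bravo -> agree -> bravo
i=4: BASE=foxtrot L=bravo R=alpha all differ -> CONFLICT
i=5: BASE=delta L=echo R=foxtrot all differ -> CONFLICT
Conflict count: 2

Answer: 2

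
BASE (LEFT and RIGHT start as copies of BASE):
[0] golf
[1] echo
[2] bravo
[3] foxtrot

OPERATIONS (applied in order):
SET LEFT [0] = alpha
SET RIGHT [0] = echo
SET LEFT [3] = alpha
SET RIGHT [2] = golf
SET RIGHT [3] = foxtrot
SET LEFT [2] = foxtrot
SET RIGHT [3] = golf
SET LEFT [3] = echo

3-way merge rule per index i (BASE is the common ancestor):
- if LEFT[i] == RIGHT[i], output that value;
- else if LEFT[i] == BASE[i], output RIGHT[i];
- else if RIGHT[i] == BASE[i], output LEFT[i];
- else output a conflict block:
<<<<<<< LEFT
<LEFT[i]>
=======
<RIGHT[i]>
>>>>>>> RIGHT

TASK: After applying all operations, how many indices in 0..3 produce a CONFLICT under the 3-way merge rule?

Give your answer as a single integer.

Answer: 3

Derivation:
Final LEFT:  [alpha, echo, foxtrot, echo]
Final RIGHT: [echo, echo, golf, golf]
i=0: BASE=golf L=alpha R=echo all differ -> CONFLICT
i=1: L=echo R=echo -> agree -> echo
i=2: BASE=bravo L=foxtrot R=golf all differ -> CONFLICT
i=3: BASE=foxtrot L=echo R=golf all differ -> CONFLICT
Conflict count: 3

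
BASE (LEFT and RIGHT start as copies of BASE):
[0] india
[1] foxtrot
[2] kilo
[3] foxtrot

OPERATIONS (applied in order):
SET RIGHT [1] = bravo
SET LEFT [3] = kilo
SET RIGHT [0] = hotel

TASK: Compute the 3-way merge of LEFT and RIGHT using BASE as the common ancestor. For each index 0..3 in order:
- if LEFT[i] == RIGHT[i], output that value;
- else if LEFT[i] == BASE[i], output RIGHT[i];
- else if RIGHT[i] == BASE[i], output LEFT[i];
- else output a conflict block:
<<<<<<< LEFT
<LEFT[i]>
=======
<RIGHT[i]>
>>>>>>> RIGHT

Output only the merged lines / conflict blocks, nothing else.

Answer: hotel
bravo
kilo
kilo

Derivation:
Final LEFT:  [india, foxtrot, kilo, kilo]
Final RIGHT: [hotel, bravo, kilo, foxtrot]
i=0: L=india=BASE, R=hotel -> take RIGHT -> hotel
i=1: L=foxtrot=BASE, R=bravo -> take RIGHT -> bravo
i=2: L=kilo R=kilo -> agree -> kilo
i=3: L=kilo, R=foxtrot=BASE -> take LEFT -> kilo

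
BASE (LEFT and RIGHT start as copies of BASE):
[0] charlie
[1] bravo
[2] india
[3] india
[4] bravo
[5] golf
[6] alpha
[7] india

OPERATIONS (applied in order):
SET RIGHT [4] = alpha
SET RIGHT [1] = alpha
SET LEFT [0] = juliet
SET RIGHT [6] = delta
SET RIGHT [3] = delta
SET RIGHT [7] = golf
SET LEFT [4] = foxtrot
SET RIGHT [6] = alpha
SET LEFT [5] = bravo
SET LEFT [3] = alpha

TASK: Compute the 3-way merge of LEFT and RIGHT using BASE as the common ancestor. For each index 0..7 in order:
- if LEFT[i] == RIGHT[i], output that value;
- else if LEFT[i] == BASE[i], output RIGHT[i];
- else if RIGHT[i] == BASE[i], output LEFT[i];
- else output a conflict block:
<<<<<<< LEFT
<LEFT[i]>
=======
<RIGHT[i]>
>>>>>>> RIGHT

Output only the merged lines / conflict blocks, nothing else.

Answer: juliet
alpha
india
<<<<<<< LEFT
alpha
=======
delta
>>>>>>> RIGHT
<<<<<<< LEFT
foxtrot
=======
alpha
>>>>>>> RIGHT
bravo
alpha
golf

Derivation:
Final LEFT:  [juliet, bravo, india, alpha, foxtrot, bravo, alpha, india]
Final RIGHT: [charlie, alpha, india, delta, alpha, golf, alpha, golf]
i=0: L=juliet, R=charlie=BASE -> take LEFT -> juliet
i=1: L=bravo=BASE, R=alpha -> take RIGHT -> alpha
i=2: L=india R=india -> agree -> india
i=3: BASE=india L=alpha R=delta all differ -> CONFLICT
i=4: BASE=bravo L=foxtrot R=alpha all differ -> CONFLICT
i=5: L=bravo, R=golf=BASE -> take LEFT -> bravo
i=6: L=alpha R=alpha -> agree -> alpha
i=7: L=india=BASE, R=golf -> take RIGHT -> golf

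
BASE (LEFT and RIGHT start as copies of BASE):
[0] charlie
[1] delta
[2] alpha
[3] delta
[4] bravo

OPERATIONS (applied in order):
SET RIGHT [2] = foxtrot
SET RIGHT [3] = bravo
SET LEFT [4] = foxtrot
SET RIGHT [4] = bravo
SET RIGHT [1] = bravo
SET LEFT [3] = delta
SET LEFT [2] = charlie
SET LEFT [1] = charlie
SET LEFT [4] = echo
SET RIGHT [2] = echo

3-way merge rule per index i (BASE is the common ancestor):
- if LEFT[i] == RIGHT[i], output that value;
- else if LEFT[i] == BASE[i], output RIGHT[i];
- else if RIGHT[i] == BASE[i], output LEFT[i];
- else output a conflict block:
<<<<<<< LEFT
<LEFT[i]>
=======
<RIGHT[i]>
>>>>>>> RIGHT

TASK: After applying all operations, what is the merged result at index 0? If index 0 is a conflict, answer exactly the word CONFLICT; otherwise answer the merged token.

Final LEFT:  [charlie, charlie, charlie, delta, echo]
Final RIGHT: [charlie, bravo, echo, bravo, bravo]
i=0: L=charlie R=charlie -> agree -> charlie
i=1: BASE=delta L=charlie R=bravo all differ -> CONFLICT
i=2: BASE=alpha L=charlie R=echo all differ -> CONFLICT
i=3: L=delta=BASE, R=bravo -> take RIGHT -> bravo
i=4: L=echo, R=bravo=BASE -> take LEFT -> echo
Index 0 -> charlie

Answer: charlie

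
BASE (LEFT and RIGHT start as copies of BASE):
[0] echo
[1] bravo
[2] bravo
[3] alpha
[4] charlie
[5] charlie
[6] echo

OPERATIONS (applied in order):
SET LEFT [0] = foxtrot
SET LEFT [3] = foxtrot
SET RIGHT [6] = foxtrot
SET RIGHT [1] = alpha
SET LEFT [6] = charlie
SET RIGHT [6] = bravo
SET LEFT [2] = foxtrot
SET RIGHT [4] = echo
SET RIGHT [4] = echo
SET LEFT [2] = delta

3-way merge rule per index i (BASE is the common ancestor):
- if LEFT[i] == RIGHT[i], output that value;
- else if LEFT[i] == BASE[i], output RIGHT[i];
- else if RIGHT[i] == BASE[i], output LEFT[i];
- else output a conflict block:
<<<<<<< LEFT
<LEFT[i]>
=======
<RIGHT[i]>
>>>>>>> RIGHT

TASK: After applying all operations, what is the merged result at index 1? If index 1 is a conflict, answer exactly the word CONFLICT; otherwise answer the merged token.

Final LEFT:  [foxtrot, bravo, delta, foxtrot, charlie, charlie, charlie]
Final RIGHT: [echo, alpha, bravo, alpha, echo, charlie, bravo]
i=0: L=foxtrot, R=echo=BASE -> take LEFT -> foxtrot
i=1: L=bravo=BASE, R=alpha -> take RIGHT -> alpha
i=2: L=delta, R=bravo=BASE -> take LEFT -> delta
i=3: L=foxtrot, R=alpha=BASE -> take LEFT -> foxtrot
i=4: L=charlie=BASE, R=echo -> take RIGHT -> echo
i=5: L=charlie R=charlie -> agree -> charlie
i=6: BASE=echo L=charlie R=bravo all differ -> CONFLICT
Index 1 -> alpha

Answer: alpha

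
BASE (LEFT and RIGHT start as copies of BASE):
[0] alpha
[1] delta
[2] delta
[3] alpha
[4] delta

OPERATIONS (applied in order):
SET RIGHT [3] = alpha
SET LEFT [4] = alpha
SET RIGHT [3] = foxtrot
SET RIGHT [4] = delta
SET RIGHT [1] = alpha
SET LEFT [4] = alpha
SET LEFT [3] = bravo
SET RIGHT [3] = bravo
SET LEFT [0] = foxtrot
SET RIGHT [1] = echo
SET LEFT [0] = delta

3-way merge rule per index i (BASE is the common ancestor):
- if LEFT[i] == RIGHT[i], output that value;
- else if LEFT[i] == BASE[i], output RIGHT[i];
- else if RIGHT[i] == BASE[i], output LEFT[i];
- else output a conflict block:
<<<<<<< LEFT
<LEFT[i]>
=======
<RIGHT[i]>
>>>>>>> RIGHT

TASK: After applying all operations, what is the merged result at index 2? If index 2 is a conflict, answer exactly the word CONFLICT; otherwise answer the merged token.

Final LEFT:  [delta, delta, delta, bravo, alpha]
Final RIGHT: [alpha, echo, delta, bravo, delta]
i=0: L=delta, R=alpha=BASE -> take LEFT -> delta
i=1: L=delta=BASE, R=echo -> take RIGHT -> echo
i=2: L=delta R=delta -> agree -> delta
i=3: L=bravo R=bravo -> agree -> bravo
i=4: L=alpha, R=delta=BASE -> take LEFT -> alpha
Index 2 -> delta

Answer: delta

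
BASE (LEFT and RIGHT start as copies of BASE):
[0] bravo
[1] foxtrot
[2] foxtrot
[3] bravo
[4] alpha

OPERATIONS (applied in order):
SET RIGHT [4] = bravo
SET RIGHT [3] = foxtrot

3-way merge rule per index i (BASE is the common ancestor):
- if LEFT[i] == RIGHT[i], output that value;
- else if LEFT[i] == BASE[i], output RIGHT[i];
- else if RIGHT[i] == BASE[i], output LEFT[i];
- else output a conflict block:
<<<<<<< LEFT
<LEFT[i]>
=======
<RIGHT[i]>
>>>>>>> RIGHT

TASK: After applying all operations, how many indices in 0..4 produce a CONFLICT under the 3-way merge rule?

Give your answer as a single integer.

Final LEFT:  [bravo, foxtrot, foxtrot, bravo, alpha]
Final RIGHT: [bravo, foxtrot, foxtrot, foxtrot, bravo]
i=0: L=bravo R=bravo -> agree -> bravo
i=1: L=foxtrot R=foxtrot -> agree -> foxtrot
i=2: L=foxtrot R=foxtrot -> agree -> foxtrot
i=3: L=bravo=BASE, R=foxtrot -> take RIGHT -> foxtrot
i=4: L=alpha=BASE, R=bravo -> take RIGHT -> bravo
Conflict count: 0

Answer: 0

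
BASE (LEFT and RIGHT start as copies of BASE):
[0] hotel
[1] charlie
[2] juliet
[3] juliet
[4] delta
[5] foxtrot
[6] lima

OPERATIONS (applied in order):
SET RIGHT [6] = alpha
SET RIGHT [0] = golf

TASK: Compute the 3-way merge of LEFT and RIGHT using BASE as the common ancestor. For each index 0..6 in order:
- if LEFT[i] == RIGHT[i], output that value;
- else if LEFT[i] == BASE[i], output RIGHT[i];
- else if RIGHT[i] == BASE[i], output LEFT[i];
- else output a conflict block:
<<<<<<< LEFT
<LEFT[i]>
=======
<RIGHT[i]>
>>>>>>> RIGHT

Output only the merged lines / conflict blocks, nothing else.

Final LEFT:  [hotel, charlie, juliet, juliet, delta, foxtrot, lima]
Final RIGHT: [golf, charlie, juliet, juliet, delta, foxtrot, alpha]
i=0: L=hotel=BASE, R=golf -> take RIGHT -> golf
i=1: L=charlie R=charlie -> agree -> charlie
i=2: L=juliet R=juliet -> agree -> juliet
i=3: L=juliet R=juliet -> agree -> juliet
i=4: L=delta R=delta -> agree -> delta
i=5: L=foxtrot R=foxtrot -> agree -> foxtrot
i=6: L=lima=BASE, R=alpha -> take RIGHT -> alpha

Answer: golf
charlie
juliet
juliet
delta
foxtrot
alpha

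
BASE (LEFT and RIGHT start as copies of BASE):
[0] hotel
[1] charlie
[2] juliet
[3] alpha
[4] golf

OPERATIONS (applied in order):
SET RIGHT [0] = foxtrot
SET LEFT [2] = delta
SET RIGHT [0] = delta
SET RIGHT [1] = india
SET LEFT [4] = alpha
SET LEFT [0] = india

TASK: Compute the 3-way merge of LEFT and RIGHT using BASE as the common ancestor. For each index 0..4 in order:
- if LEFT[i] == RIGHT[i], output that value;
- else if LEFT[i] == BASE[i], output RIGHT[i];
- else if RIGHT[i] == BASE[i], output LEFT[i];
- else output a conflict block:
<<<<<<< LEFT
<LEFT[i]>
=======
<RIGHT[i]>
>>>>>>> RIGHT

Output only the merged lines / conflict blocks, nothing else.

Answer: <<<<<<< LEFT
india
=======
delta
>>>>>>> RIGHT
india
delta
alpha
alpha

Derivation:
Final LEFT:  [india, charlie, delta, alpha, alpha]
Final RIGHT: [delta, india, juliet, alpha, golf]
i=0: BASE=hotel L=india R=delta all differ -> CONFLICT
i=1: L=charlie=BASE, R=india -> take RIGHT -> india
i=2: L=delta, R=juliet=BASE -> take LEFT -> delta
i=3: L=alpha R=alpha -> agree -> alpha
i=4: L=alpha, R=golf=BASE -> take LEFT -> alpha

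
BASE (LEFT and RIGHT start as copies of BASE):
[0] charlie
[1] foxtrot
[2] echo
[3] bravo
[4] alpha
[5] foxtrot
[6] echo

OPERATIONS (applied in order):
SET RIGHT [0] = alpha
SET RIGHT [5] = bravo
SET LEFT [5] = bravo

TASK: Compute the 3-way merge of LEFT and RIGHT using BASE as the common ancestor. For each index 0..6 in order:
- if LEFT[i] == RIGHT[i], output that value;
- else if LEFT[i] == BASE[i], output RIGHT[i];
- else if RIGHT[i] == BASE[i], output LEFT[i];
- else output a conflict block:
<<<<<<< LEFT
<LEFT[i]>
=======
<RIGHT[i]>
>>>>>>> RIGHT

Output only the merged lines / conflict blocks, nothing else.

Final LEFT:  [charlie, foxtrot, echo, bravo, alpha, bravo, echo]
Final RIGHT: [alpha, foxtrot, echo, bravo, alpha, bravo, echo]
i=0: L=charlie=BASE, R=alpha -> take RIGHT -> alpha
i=1: L=foxtrot R=foxtrot -> agree -> foxtrot
i=2: L=echo R=echo -> agree -> echo
i=3: L=bravo R=bravo -> agree -> bravo
i=4: L=alpha R=alpha -> agree -> alpha
i=5: L=bravo R=bravo -> agree -> bravo
i=6: L=echo R=echo -> agree -> echo

Answer: alpha
foxtrot
echo
bravo
alpha
bravo
echo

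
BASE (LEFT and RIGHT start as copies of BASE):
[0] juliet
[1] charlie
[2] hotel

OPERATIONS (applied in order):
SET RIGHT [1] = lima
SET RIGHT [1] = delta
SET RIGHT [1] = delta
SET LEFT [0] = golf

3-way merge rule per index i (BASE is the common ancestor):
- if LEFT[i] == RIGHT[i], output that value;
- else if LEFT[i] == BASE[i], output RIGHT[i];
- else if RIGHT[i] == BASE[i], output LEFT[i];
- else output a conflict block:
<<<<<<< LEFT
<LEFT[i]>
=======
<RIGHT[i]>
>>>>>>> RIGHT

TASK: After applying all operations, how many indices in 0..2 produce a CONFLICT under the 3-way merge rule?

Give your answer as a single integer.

Final LEFT:  [golf, charlie, hotel]
Final RIGHT: [juliet, delta, hotel]
i=0: L=golf, R=juliet=BASE -> take LEFT -> golf
i=1: L=charlie=BASE, R=delta -> take RIGHT -> delta
i=2: L=hotel R=hotel -> agree -> hotel
Conflict count: 0

Answer: 0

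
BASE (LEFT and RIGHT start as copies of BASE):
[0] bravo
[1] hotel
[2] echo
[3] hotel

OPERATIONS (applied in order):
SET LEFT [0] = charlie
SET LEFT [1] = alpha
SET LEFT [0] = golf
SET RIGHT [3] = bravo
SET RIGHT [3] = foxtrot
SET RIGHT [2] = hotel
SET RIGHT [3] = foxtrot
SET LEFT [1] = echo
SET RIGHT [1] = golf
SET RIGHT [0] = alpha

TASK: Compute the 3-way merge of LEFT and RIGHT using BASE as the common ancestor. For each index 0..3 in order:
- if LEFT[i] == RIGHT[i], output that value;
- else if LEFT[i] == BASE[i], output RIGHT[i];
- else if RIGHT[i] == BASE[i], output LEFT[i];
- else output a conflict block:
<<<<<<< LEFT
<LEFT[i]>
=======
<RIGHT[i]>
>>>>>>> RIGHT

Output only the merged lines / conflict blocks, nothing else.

Final LEFT:  [golf, echo, echo, hotel]
Final RIGHT: [alpha, golf, hotel, foxtrot]
i=0: BASE=bravo L=golf R=alpha all differ -> CONFLICT
i=1: BASE=hotel L=echo R=golf all differ -> CONFLICT
i=2: L=echo=BASE, R=hotel -> take RIGHT -> hotel
i=3: L=hotel=BASE, R=foxtrot -> take RIGHT -> foxtrot

Answer: <<<<<<< LEFT
golf
=======
alpha
>>>>>>> RIGHT
<<<<<<< LEFT
echo
=======
golf
>>>>>>> RIGHT
hotel
foxtrot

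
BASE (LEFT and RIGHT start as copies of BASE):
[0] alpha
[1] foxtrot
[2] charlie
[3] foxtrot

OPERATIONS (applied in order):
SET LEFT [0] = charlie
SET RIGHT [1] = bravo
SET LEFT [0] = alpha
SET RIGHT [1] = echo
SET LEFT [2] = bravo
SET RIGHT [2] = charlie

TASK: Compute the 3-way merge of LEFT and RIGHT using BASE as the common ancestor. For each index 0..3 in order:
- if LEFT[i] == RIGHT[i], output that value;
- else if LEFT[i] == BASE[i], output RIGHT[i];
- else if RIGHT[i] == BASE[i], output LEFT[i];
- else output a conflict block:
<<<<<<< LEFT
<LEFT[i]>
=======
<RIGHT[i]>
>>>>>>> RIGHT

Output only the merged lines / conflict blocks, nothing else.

Answer: alpha
echo
bravo
foxtrot

Derivation:
Final LEFT:  [alpha, foxtrot, bravo, foxtrot]
Final RIGHT: [alpha, echo, charlie, foxtrot]
i=0: L=alpha R=alpha -> agree -> alpha
i=1: L=foxtrot=BASE, R=echo -> take RIGHT -> echo
i=2: L=bravo, R=charlie=BASE -> take LEFT -> bravo
i=3: L=foxtrot R=foxtrot -> agree -> foxtrot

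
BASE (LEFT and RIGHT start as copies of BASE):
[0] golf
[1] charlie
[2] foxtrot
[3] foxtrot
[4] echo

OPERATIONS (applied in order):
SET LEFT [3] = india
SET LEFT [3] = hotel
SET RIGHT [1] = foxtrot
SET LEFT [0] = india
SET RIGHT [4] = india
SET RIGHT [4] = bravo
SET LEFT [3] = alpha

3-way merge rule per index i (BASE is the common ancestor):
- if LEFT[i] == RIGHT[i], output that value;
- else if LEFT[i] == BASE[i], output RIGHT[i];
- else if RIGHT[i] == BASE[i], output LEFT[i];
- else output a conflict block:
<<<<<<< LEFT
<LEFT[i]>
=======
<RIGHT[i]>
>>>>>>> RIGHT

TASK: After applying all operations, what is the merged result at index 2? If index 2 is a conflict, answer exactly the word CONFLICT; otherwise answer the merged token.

Answer: foxtrot

Derivation:
Final LEFT:  [india, charlie, foxtrot, alpha, echo]
Final RIGHT: [golf, foxtrot, foxtrot, foxtrot, bravo]
i=0: L=india, R=golf=BASE -> take LEFT -> india
i=1: L=charlie=BASE, R=foxtrot -> take RIGHT -> foxtrot
i=2: L=foxtrot R=foxtrot -> agree -> foxtrot
i=3: L=alpha, R=foxtrot=BASE -> take LEFT -> alpha
i=4: L=echo=BASE, R=bravo -> take RIGHT -> bravo
Index 2 -> foxtrot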